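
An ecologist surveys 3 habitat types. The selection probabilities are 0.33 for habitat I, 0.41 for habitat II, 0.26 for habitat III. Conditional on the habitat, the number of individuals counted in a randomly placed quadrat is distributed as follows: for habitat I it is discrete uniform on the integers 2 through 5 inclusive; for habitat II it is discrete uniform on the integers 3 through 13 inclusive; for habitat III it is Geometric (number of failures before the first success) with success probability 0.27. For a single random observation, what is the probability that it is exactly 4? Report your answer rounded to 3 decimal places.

0.140

Conditional on each habitat, P(X = 4): I: 0.25; II: 0.0909091; III: 0.0766753.
By total probability, P(X = 4) = 0.33·0.25 + 0.41·0.0909091 + 0.26·0.0766753 = 0.139708.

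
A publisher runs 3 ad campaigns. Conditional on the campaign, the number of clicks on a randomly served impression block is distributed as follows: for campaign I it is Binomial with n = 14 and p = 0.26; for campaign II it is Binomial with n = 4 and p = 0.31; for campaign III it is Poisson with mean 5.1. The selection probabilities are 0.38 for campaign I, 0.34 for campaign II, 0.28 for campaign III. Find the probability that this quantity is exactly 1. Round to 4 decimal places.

Conditional on each campaign, P(X = 1): I: 0.0726296; II: 0.407351; III: 0.0310934.
By total probability, P(X = 1) = 0.38·0.0726296 + 0.34·0.407351 + 0.28·0.0310934 = 0.174805.

0.1748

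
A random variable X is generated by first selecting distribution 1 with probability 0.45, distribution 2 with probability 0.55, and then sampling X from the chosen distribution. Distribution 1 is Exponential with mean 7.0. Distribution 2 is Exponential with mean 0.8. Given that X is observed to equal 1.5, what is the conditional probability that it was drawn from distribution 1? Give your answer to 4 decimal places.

Likelihoods f(1.5 | ·): 1: 0.115303; 2: 0.191694.
Posterior ∝ prior × likelihood. Numerator for 1: 0.45·0.115303 = 0.0518861.
Normalizing constant: 0.45·0.115303 + 0.55·0.191694 = 0.157318.
P(1 | observation) = 0.0518861 / 0.157318 = 0.329818.

0.3298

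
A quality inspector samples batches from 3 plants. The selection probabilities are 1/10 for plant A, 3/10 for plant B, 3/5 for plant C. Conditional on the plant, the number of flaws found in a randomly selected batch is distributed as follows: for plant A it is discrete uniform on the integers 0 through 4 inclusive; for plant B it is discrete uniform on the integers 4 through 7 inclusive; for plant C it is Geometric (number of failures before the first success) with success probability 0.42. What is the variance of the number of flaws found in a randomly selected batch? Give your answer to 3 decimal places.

Per component, A: μ=2, E[X²]=6; B: μ=5.5, E[X²]=31.5; C: μ=1.38095, E[X²]=5.19501.
E[X] = 0.1·2 + 0.3·5.5 + 0.6·1.38095 = 2.67857.
E[X²] = 0.1·6 + 0.3·31.5 + 0.6·5.19501 = 13.167.
Var(X) = E[X²] − (E[X])² = 13.167 − 7.17474 = 5.99226.

5.992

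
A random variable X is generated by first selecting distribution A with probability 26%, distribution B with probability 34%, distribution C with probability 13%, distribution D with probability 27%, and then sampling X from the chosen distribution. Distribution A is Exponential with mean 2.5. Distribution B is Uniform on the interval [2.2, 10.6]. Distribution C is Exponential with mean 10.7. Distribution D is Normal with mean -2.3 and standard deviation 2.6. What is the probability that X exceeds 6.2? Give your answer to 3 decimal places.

0.273

Conditional on each component, P(X > 6.2): A: 0.0837432; B: 0.52381; C: 0.560212; D: 0.000539202.
By total probability, P(X > 6.2) = 0.26·0.0837432 + 0.34·0.52381 + 0.13·0.560212 + 0.27·0.000539202 = 0.272842.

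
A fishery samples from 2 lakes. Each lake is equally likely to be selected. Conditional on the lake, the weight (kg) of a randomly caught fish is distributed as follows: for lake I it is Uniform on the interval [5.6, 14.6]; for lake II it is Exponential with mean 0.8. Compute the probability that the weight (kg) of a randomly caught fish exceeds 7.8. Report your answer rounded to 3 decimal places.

Conditional on each lake, P(X > 7.8): I: 0.755556; II: 5.82947e-05.
By total probability, P(X > 7.8) = 0.5·0.755556 + 0.5·5.82947e-05 = 0.377807.

0.378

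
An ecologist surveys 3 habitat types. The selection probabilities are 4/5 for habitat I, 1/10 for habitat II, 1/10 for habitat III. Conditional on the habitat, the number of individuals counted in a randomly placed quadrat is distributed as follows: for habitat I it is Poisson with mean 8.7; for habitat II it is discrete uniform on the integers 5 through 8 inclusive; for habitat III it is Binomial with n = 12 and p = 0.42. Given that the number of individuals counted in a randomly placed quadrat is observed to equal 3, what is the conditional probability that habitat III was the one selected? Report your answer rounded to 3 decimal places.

Likelihoods P(X=3 | ·): I: 0.0182829; II: 0; III: 0.121066.
Posterior ∝ prior × likelihood. Numerator for III: 0.1·0.121066 = 0.0121066.
Normalizing constant: 0.8·0.0182829 + 0.1·0 + 0.1·0.121066 = 0.0267329.
P(III | observation) = 0.0121066 / 0.0267329 = 0.452873.

0.453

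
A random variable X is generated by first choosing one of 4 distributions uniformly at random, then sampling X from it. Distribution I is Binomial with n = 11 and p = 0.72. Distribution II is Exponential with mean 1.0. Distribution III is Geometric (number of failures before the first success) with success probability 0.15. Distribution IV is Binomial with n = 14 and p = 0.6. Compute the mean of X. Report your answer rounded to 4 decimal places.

5.7467

Component means — I: 7.92; II: 1; III: 5.66667; IV: 8.4.
E[X] = 0.25·7.92 + 0.25·1 + 0.25·5.66667 + 0.25·8.4 = 5.74667.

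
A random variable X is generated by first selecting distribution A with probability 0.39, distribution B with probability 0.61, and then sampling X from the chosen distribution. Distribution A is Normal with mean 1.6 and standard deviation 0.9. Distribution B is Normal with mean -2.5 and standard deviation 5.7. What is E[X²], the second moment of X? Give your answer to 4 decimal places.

For each component E[X²] = Var + (mean)², giving A: 3.37; B: 38.74.
Overall E[X²] = 0.39·3.37 + 0.61·38.74 = 24.9457.

24.9457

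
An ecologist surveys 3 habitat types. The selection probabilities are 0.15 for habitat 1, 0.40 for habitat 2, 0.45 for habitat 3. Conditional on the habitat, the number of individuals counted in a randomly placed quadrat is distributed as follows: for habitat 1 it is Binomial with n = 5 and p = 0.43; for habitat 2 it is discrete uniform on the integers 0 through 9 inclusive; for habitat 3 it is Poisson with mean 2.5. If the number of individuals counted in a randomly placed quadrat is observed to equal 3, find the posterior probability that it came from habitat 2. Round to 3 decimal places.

0.229

Likelihoods P(X=3 | ·): 1: 0.258318; 2: 0.1; 3: 0.213763.
Posterior ∝ prior × likelihood. Numerator for 2: 0.4·0.1 = 0.04.
Normalizing constant: 0.15·0.258318 + 0.4·0.1 + 0.45·0.213763 = 0.174941.
P(2 | observation) = 0.04 / 0.174941 = 0.228648.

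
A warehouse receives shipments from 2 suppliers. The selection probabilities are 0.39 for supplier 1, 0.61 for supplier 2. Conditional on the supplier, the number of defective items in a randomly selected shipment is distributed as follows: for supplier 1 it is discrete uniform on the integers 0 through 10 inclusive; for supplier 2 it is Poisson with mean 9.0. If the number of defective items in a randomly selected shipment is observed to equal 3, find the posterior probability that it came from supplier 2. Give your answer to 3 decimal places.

0.205

Likelihoods P(X=3 | ·): 1: 0.0909091; 2: 0.0149943.
Posterior ∝ prior × likelihood. Numerator for 2: 0.61·0.0149943 = 0.00914652.
Normalizing constant: 0.39·0.0909091 + 0.61·0.0149943 = 0.0446011.
P(2 | observation) = 0.00914652 / 0.0446011 = 0.205074.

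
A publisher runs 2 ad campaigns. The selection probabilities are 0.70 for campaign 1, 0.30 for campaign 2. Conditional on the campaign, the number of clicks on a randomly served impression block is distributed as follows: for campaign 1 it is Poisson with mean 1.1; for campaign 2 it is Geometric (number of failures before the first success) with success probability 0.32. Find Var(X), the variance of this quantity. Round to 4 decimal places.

2.9828

Per component, 1: μ=1.1, E[X²]=2.31; 2: μ=2.125, E[X²]=11.1562.
E[X] = 0.7·1.1 + 0.3·2.125 = 1.4075.
E[X²] = 0.7·2.31 + 0.3·11.1562 = 4.96387.
Var(X) = E[X²] − (E[X])² = 4.96387 − 1.98106 = 2.98282.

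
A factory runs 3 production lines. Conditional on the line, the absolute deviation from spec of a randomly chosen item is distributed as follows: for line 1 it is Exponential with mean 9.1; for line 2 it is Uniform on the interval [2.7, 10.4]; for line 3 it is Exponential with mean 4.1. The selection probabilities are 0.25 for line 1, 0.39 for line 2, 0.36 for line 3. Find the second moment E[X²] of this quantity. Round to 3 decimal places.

For each component E[X²] = Var + (mean)², giving 1: 165.62; 2: 47.8433; 3: 33.62.
Overall E[X²] = 0.25·165.62 + 0.39·47.8433 + 0.36·33.62 = 72.1671.

72.167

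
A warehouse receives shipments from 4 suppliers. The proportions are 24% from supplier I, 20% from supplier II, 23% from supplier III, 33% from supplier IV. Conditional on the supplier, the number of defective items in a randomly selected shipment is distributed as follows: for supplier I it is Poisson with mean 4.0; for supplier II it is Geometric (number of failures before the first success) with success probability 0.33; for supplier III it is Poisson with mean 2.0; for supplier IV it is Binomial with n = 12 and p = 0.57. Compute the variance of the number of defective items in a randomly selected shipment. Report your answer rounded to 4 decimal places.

7.9717

Per component, I: μ=4, E[X²]=20; II: μ=2.0303, E[X²]=10.2746; III: μ=2, E[X²]=6; IV: μ=6.84, E[X²]=49.7268.
E[X] = 0.24·4 + 0.2·2.0303 + 0.23·2 + 0.33·6.84 = 4.08326.
E[X²] = 0.24·20 + 0.2·10.2746 + 0.23·6 + 0.33·49.7268 = 24.6448.
Var(X) = E[X²] − (E[X])² = 24.6448 − 16.673 = 7.97174.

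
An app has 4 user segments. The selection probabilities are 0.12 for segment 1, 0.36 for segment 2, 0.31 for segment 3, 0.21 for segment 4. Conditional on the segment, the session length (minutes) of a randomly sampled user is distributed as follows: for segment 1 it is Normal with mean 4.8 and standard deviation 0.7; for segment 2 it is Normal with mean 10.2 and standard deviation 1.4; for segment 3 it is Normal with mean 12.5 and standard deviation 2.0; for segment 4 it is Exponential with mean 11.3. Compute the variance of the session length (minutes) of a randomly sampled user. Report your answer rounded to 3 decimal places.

34.125

Per component, 1: μ=4.8, E[X²]=23.53; 2: μ=10.2, E[X²]=106; 3: μ=12.5, E[X²]=160.25; 4: μ=11.3, E[X²]=255.38.
E[X] = 0.12·4.8 + 0.36·10.2 + 0.31·12.5 + 0.21·11.3 = 10.496.
E[X²] = 0.12·23.53 + 0.36·106 + 0.31·160.25 + 0.21·255.38 = 144.291.
Var(X) = E[X²] − (E[X])² = 144.291 − 110.166 = 34.1249.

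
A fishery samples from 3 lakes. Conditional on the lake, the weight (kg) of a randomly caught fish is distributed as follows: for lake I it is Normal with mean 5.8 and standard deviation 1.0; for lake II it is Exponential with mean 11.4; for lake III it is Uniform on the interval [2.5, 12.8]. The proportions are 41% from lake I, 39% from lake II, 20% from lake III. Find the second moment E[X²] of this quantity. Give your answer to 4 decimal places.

For each component E[X²] = Var + (mean)², giving I: 34.64; II: 259.92; III: 67.3633.
Overall E[X²] = 0.41·34.64 + 0.39·259.92 + 0.2·67.3633 = 129.044.

129.0439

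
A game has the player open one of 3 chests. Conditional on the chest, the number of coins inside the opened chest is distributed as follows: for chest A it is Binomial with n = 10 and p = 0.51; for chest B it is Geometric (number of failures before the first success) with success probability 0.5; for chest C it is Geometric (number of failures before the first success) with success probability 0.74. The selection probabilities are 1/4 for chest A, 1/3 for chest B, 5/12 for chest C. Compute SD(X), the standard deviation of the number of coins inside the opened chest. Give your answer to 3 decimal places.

2.302

Per component, A: μ=5.1, E[X²]=28.509; B: μ=1, E[X²]=3; C: μ=0.351351, E[X²]=0.598247.
E[X] = 0.25·5.1 + 0.333333·1 + 0.416667·0.351351 = 1.75473.
E[X²] = 0.25·28.509 + 0.333333·3 + 0.416667·0.598247 = 8.37652.
Var(X) = E[X²] − (E[X])² = 8.37652 − 3.07908 = 5.29744.
SD(X) = √5.29744 = 2.30162.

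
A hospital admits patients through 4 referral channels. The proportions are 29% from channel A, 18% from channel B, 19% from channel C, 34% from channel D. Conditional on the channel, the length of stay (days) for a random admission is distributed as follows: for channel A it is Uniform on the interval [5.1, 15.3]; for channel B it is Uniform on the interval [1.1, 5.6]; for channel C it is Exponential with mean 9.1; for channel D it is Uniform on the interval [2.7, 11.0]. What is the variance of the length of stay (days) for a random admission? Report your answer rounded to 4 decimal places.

Per component, A: μ=10.2, E[X²]=112.71; B: μ=3.35, E[X²]=12.91; C: μ=9.1, E[X²]=165.62; D: μ=6.85, E[X²]=52.6633.
E[X] = 0.29·10.2 + 0.18·3.35 + 0.19·9.1 + 0.34·6.85 = 7.619.
E[X²] = 0.29·112.71 + 0.18·12.91 + 0.19·165.62 + 0.34·52.6633 = 84.383.
Var(X) = E[X²] − (E[X])² = 84.383 − 58.0492 = 26.3339.

26.3339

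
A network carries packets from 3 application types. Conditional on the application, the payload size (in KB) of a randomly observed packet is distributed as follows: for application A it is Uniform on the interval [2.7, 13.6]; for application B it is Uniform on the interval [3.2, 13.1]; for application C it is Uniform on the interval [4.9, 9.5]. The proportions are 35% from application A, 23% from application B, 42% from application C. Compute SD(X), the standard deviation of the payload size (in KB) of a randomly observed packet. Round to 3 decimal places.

2.511

Per component, A: μ=8.15, E[X²]=76.3233; B: μ=8.15, E[X²]=74.59; C: μ=7.2, E[X²]=53.6033.
E[X] = 0.35·8.15 + 0.23·8.15 + 0.42·7.2 = 7.751.
E[X²] = 0.35·76.3233 + 0.23·74.59 + 0.42·53.6033 = 66.3823.
Var(X) = E[X²] − (E[X])² = 66.3823 − 60.078 = 6.30427.
SD(X) = √6.30427 = 2.51083.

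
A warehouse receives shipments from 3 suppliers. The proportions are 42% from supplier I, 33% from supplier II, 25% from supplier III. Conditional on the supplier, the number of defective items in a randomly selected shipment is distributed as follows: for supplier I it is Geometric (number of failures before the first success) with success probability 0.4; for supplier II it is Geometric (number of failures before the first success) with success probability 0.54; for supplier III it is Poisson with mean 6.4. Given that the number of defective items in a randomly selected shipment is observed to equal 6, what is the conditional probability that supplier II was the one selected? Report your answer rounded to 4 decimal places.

Likelihoods P(X=6 | ·): I: 0.0186624; II: 0.00511612; III: 0.158585.
Posterior ∝ prior × likelihood. Numerator for II: 0.33·0.00511612 = 0.00168832.
Normalizing constant: 0.42·0.0186624 + 0.33·0.00511612 + 0.25·0.158585 = 0.0491728.
P(II | observation) = 0.00168832 / 0.0491728 = 0.0343344.

0.0343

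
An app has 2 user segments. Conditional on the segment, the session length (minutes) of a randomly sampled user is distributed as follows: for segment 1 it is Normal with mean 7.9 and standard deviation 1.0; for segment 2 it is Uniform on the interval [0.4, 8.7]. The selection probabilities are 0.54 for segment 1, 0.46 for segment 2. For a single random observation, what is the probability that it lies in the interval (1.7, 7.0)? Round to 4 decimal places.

Conditional on each segment, P(1.7 < X < 7.0): 1: 0.18406; 2: 0.638554.
By total probability, P(1.7 < X < 7.0) = 0.54·0.18406 + 0.46·0.638554 = 0.393127.

0.3931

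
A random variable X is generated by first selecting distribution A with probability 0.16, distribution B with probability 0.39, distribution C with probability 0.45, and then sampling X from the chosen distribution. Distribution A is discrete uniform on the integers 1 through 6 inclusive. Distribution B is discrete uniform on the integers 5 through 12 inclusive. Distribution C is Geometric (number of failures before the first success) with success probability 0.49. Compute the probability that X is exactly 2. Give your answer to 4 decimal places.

Conditional on each component, P(X = 2): A: 0.166667; B: 0; C: 0.127449.
By total probability, P(X = 2) = 0.16·0.166667 + 0.39·0 + 0.45·0.127449 = 0.0840187.

0.0840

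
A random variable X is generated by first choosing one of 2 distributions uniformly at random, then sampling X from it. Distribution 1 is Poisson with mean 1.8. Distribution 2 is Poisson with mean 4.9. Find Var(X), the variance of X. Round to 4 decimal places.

Per component, 1: μ=1.8, E[X²]=5.04; 2: μ=4.9, E[X²]=28.91.
E[X] = 0.5·1.8 + 0.5·4.9 = 3.35.
E[X²] = 0.5·5.04 + 0.5·28.91 = 16.975.
Var(X) = E[X²] − (E[X])² = 16.975 − 11.2225 = 5.7525.

5.7525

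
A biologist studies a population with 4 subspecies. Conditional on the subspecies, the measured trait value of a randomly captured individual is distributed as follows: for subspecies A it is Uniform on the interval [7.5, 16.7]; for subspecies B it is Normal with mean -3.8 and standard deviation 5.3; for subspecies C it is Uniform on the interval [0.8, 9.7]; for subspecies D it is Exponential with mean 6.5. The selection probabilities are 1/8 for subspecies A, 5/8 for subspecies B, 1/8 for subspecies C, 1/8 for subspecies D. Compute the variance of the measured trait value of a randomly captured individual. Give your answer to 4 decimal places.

60.2295

Per component, A: μ=12.1, E[X²]=153.463; B: μ=-3.8, E[X²]=42.53; C: μ=5.25, E[X²]=34.1633; D: μ=6.5, E[X²]=84.5.
E[X] = 0.125·12.1 + 0.625·-3.8 + 0.125·5.25 + 0.125·6.5 = 0.60625.
E[X²] = 0.125·153.463 + 0.625·42.53 + 0.125·34.1633 + 0.125·84.5 = 60.5971.
Var(X) = E[X²] − (E[X])² = 60.5971 − 0.367539 = 60.2295.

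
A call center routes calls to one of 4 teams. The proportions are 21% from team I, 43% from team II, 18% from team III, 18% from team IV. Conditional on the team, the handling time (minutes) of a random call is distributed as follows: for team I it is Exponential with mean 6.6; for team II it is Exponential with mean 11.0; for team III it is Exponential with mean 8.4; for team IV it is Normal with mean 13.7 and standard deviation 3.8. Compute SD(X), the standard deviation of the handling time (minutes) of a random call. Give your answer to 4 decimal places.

Per component, I: μ=6.6, E[X²]=87.12; II: μ=11, E[X²]=242; III: μ=8.4, E[X²]=141.12; IV: μ=13.7, E[X²]=202.13.
E[X] = 0.21·6.6 + 0.43·11 + 0.18·8.4 + 0.18·13.7 = 10.094.
E[X²] = 0.21·87.12 + 0.43·242 + 0.18·141.12 + 0.18·202.13 = 184.14.
Var(X) = E[X²] − (E[X])² = 184.14 − 101.889 = 82.2514.
SD(X) = √82.2514 = 9.06925.

9.0693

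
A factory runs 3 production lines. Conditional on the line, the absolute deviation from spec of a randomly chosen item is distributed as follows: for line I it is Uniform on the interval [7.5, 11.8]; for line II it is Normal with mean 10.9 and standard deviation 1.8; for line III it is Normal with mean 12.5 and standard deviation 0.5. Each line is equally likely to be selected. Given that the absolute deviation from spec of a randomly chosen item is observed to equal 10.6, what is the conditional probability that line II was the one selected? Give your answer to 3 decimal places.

0.484

Likelihoods f(10.6 | ·): I: 0.232558; II: 0.218578; III: 0.000583894.
Posterior ∝ prior × likelihood. Numerator for II: 0.333333·0.218578 = 0.0728592.
Normalizing constant: 0.333333·0.232558 + 0.333333·0.218578 + 0.333333·0.000583894 = 0.150573.
P(II | observation) = 0.0728592 / 0.150573 = 0.483879.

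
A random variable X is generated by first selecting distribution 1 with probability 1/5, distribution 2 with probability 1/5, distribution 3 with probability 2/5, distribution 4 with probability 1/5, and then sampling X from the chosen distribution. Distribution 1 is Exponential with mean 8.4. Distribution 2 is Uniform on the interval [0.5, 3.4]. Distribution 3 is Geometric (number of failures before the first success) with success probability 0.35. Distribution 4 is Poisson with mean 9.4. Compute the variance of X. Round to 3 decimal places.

30.156

Per component, 1: μ=8.4, E[X²]=141.12; 2: μ=1.95, E[X²]=4.50333; 3: μ=1.85714, E[X²]=8.7551; 4: μ=9.4, E[X²]=97.76.
E[X] = 0.2·8.4 + 0.2·1.95 + 0.4·1.85714 + 0.2·9.4 = 4.69286.
E[X²] = 0.2·141.12 + 0.2·4.50333 + 0.4·8.7551 + 0.2·97.76 = 52.1787.
Var(X) = E[X²] − (E[X])² = 52.1787 − 22.0229 = 30.1558.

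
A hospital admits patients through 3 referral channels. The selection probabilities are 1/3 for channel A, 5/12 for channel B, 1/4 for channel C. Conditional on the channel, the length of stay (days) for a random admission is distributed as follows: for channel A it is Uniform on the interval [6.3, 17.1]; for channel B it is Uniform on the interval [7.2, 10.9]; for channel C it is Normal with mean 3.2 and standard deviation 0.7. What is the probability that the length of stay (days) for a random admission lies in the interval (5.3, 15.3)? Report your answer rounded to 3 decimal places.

Conditional on each channel, P(5.3 < X < 15.3): A: 0.833333; B: 1; C: 0.0013499.
By total probability, P(5.3 < X < 15.3) = 0.333333·0.833333 + 0.416667·1 + 0.25·0.0013499 = 0.694782.

0.695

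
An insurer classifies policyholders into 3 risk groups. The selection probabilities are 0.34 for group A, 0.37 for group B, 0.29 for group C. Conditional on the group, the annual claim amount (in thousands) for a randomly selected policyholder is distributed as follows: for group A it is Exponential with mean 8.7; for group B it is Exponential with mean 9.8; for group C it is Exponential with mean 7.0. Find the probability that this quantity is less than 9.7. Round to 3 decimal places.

Conditional on each group, P(X < 9.7): A: 0.672066; B: 0.628347; C: 0.749855.
By total probability, P(X < 9.7) = 0.34·0.672066 + 0.37·0.628347 + 0.29·0.749855 = 0.678449.

0.678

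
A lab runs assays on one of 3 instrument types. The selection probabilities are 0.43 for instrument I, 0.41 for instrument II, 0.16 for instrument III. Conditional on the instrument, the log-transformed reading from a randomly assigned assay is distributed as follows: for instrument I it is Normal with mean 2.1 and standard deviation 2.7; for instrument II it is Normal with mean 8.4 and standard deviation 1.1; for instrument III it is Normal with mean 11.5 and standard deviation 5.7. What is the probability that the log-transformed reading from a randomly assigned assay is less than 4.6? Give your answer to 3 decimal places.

0.372

Conditional on each instrument, P(X < 4.6): I: 0.822758; II: 0.000275611; III: 0.113038.
By total probability, P(X < 4.6) = 0.43·0.822758 + 0.41·0.000275611 + 0.16·0.113038 = 0.371985.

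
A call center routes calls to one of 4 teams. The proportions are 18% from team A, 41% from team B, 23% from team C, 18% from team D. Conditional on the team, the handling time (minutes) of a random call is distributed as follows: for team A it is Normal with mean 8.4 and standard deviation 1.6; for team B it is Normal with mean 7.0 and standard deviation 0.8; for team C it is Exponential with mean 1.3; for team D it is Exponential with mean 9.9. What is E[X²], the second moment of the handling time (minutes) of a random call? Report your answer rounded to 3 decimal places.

69.575

For each component E[X²] = Var + (mean)², giving A: 73.12; B: 49.64; C: 3.38; D: 196.02.
Overall E[X²] = 0.18·73.12 + 0.41·49.64 + 0.23·3.38 + 0.18·196.02 = 69.575.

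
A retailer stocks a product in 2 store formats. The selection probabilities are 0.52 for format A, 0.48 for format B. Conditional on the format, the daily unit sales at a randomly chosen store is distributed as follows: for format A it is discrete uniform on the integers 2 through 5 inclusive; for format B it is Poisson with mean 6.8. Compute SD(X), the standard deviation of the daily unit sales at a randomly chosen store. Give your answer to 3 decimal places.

Per component, A: μ=3.5, E[X²]=13.5; B: μ=6.8, E[X²]=53.04.
E[X] = 0.52·3.5 + 0.48·6.8 = 5.084.
E[X²] = 0.52·13.5 + 0.48·53.04 = 32.4792.
Var(X) = E[X²] − (E[X])² = 32.4792 − 25.8471 = 6.63214.
SD(X) = √6.63214 = 2.57529.

2.575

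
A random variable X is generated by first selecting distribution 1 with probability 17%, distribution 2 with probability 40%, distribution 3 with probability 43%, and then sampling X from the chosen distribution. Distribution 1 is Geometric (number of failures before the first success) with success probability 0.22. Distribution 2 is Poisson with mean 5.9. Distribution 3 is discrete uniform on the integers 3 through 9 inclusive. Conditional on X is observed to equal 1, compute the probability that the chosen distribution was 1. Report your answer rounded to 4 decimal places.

Likelihoods P(X=1 | ·): 1: 0.1716; 2: 0.0161627; 3: 0.
Posterior ∝ prior × likelihood. Numerator for 1: 0.17·0.1716 = 0.029172.
Normalizing constant: 0.17·0.1716 + 0.4·0.0161627 + 0.43·0 = 0.0356371.
P(1 | observation) = 0.029172 / 0.0356371 = 0.818585.

0.8186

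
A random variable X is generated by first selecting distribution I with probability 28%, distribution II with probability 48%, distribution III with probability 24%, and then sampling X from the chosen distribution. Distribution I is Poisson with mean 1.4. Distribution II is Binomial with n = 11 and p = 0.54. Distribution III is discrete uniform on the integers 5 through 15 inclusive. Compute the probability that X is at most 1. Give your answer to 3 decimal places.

0.167

Conditional on each component, P(X ≤ 1): I: 0.591833; II: 0.00271493; III: 0.
By total probability, P(X ≤ 1) = 0.28·0.591833 + 0.48·0.00271493 + 0.24·0 = 0.167016.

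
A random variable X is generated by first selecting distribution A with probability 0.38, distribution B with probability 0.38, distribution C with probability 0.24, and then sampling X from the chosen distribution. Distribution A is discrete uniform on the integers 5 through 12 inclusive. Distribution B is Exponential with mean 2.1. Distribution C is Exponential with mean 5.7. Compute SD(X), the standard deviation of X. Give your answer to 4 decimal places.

4.3909

Per component, A: μ=8.5, E[X²]=77.5; B: μ=2.1, E[X²]=8.82; C: μ=5.7, E[X²]=64.98.
E[X] = 0.38·8.5 + 0.38·2.1 + 0.24·5.7 = 5.396.
E[X²] = 0.38·77.5 + 0.38·8.82 + 0.24·64.98 = 48.3968.
Var(X) = E[X²] − (E[X])² = 48.3968 − 29.1168 = 19.28.
SD(X) = √19.28 = 4.3909.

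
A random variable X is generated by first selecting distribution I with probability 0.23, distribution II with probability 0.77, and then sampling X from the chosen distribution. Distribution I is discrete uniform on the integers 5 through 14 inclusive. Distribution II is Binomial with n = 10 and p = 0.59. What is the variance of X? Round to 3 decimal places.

Per component, I: μ=9.5, E[X²]=98.5; II: μ=5.9, E[X²]=37.229.
E[X] = 0.23·9.5 + 0.77·5.9 = 6.728.
E[X²] = 0.23·98.5 + 0.77·37.229 = 51.3213.
Var(X) = E[X²] − (E[X])² = 51.3213 − 45.266 = 6.05535.

6.055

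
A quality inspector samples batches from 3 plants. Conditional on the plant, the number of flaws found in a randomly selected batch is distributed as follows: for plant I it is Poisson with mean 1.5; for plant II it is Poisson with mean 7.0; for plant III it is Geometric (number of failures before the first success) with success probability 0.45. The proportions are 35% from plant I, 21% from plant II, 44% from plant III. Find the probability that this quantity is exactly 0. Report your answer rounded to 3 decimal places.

Conditional on each plant, P(X = 0): I: 0.22313; II: 0.000911882; III: 0.45.
By total probability, P(X = 0) = 0.35·0.22313 + 0.21·0.000911882 + 0.44·0.45 = 0.276287.

0.276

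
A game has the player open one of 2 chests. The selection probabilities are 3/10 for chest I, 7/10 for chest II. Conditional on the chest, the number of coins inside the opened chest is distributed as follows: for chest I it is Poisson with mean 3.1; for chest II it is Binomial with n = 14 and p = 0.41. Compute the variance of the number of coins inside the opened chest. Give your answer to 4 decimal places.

Per component, I: μ=3.1, E[X²]=12.71; II: μ=5.74, E[X²]=36.3342.
E[X] = 0.3·3.1 + 0.7·5.74 = 4.948.
E[X²] = 0.3·12.71 + 0.7·36.3342 = 29.2469.
Var(X) = E[X²] − (E[X])² = 29.2469 − 24.4827 = 4.76424.

4.7642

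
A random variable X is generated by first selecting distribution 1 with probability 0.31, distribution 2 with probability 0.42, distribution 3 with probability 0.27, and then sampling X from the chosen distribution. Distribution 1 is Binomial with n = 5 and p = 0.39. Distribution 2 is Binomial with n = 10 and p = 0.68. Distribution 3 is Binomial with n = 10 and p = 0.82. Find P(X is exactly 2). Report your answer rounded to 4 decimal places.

0.1080

Conditional on each component, P(X = 2): 1: 0.345238; 2: 0.00228786; 3: 3.33442e-05.
By total probability, P(X = 2) = 0.31·0.345238 + 0.42·0.00228786 + 0.27·3.33442e-05 = 0.107994.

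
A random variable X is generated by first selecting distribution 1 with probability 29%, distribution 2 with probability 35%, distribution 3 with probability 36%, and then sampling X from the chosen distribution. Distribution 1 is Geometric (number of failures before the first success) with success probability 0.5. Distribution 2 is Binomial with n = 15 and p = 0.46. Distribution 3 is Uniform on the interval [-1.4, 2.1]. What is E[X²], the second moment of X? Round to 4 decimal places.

19.2492

For each component E[X²] = Var + (mean)², giving 1: 3; 2: 51.336; 3: 1.14333.
Overall E[X²] = 0.29·3 + 0.35·51.336 + 0.36·1.14333 = 19.2492.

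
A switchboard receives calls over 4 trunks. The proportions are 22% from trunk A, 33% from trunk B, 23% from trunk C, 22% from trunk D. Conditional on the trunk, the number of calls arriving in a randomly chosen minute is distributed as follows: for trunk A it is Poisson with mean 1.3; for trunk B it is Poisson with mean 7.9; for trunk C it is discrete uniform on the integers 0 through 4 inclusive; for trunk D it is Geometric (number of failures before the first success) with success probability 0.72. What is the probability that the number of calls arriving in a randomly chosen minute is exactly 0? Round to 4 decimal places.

Conditional on each trunk, P(X = 0): A: 0.272532; B: 0.000370744; C: 0.2; D: 0.72.
By total probability, P(X = 0) = 0.22·0.272532 + 0.33·0.000370744 + 0.23·0.2 + 0.22·0.72 = 0.264479.

0.2645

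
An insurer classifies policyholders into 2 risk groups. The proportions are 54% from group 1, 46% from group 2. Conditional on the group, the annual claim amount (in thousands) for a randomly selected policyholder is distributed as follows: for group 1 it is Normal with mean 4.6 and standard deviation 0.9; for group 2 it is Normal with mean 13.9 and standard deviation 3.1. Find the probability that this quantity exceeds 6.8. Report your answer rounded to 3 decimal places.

Conditional on each group, P(X > 6.8): 1: 0.00725377; 2: 0.988999.
By total probability, P(X > 6.8) = 0.54·0.00725377 + 0.46·0.988999 = 0.458856.

0.459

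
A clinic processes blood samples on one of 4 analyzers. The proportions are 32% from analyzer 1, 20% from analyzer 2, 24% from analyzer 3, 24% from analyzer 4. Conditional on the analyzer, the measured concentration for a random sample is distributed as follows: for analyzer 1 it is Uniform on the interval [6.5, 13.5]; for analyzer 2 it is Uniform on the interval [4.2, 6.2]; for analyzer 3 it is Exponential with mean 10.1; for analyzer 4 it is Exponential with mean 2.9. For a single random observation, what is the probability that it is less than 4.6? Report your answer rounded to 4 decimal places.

0.3187

Conditional on each analyzer, P(X < 4.6): 1: 0; 2: 0.2; 3: 0.365835; 4: 0.795299.
By total probability, P(X < 4.6) = 0.32·0 + 0.2·0.2 + 0.24·0.365835 + 0.24·0.795299 = 0.318672.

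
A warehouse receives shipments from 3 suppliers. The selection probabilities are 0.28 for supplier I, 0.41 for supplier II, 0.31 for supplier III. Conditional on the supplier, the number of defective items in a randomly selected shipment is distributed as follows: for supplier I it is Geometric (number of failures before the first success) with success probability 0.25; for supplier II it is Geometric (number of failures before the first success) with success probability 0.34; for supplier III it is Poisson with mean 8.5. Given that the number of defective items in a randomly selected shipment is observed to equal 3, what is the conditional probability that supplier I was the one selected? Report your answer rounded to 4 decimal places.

Likelihoods P(X=3 | ·): I: 0.105469; II: 0.0977486; III: 0.0208258.
Posterior ∝ prior × likelihood. Numerator for I: 0.28·0.105469 = 0.0295313.
Normalizing constant: 0.28·0.105469 + 0.41·0.0977486 + 0.31·0.0208258 = 0.0760642.
P(I | observation) = 0.0295313 / 0.0760642 = 0.388241.

0.3882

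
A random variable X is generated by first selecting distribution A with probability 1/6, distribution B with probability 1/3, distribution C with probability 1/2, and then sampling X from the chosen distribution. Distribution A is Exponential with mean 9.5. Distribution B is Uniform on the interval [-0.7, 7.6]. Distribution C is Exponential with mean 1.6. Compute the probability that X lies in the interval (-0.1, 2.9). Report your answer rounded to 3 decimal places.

Conditional on each component, P(-0.1 < X < 2.9): A: 0.263071; B: 0.361446; C: 0.836754.
By total probability, P(-0.1 < X < 2.9) = 0.166667·0.263071 + 0.333333·0.361446 + 0.5·0.836754 = 0.582704.

0.583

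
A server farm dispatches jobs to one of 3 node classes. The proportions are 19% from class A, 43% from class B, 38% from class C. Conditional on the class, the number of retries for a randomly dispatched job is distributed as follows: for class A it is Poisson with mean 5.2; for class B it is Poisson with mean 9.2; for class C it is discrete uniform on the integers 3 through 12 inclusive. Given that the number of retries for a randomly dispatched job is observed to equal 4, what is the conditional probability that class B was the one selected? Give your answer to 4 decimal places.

Likelihoods P(X=4 | ·): A: 0.168063; B: 0.03016; C: 0.1.
Posterior ∝ prior × likelihood. Numerator for B: 0.43·0.03016 = 0.0129688.
Normalizing constant: 0.19·0.168063 + 0.43·0.03016 + 0.38·0.1 = 0.0829007.
P(B | observation) = 0.0129688 / 0.0829007 = 0.156438.

0.1564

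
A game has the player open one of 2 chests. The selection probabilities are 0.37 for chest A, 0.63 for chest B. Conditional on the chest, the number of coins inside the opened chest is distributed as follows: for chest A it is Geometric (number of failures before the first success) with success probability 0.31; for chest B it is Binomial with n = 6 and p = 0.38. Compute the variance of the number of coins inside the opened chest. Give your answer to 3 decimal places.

3.548

Per component, A: μ=2.22581, E[X²]=12.1342; B: μ=2.28, E[X²]=6.612.
E[X] = 0.37·2.22581 + 0.63·2.28 = 2.25995.
E[X²] = 0.37·12.1342 + 0.63·6.612 = 8.65523.
Var(X) = E[X²] − (E[X])² = 8.65523 − 5.10737 = 3.54786.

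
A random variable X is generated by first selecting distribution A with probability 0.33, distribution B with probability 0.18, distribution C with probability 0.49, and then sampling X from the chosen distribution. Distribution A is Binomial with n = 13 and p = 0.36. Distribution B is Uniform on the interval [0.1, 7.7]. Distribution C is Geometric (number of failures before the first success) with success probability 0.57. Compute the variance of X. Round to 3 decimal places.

Per component, A: μ=4.68, E[X²]=24.8976; B: μ=3.9, E[X²]=20.0233; C: μ=0.754386, E[X²]=1.89258.
E[X] = 0.33·4.68 + 0.18·3.9 + 0.49·0.754386 = 2.61605.
E[X²] = 0.33·24.8976 + 0.18·20.0233 + 0.49·1.89258 = 12.7478.
Var(X) = E[X²] − (E[X])² = 12.7478 − 6.84371 = 5.90406.

5.904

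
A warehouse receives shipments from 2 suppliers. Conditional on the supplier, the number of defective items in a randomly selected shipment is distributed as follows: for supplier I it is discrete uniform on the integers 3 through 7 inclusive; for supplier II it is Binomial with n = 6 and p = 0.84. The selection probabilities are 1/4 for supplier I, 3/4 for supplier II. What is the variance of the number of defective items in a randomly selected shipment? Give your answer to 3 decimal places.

1.105

Per component, I: μ=5, E[X²]=27; II: μ=5.04, E[X²]=26.208.
E[X] = 0.25·5 + 0.75·5.04 = 5.03.
E[X²] = 0.25·27 + 0.75·26.208 = 26.406.
Var(X) = E[X²] − (E[X])² = 26.406 − 25.3009 = 1.1051.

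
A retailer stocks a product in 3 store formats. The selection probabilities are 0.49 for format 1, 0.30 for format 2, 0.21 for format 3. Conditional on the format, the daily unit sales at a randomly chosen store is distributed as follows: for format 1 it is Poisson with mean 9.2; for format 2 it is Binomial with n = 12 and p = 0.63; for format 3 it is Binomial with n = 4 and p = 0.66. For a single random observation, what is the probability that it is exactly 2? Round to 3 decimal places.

Conditional on each format, P(X = 2): 1: 0.00427599; 2: 0.00125963; 3: 0.302132.
By total probability, P(X = 2) = 0.49·0.00427599 + 0.3·0.00125963 + 0.21·0.302132 = 0.0659209.

0.066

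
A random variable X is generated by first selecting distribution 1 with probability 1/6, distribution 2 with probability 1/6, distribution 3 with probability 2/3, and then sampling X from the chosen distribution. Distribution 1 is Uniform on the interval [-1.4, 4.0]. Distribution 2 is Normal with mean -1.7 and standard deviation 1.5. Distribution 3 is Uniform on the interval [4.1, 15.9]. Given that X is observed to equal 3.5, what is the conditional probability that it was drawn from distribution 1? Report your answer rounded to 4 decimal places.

0.9965

Likelihoods f(3.5 | ·): 1: 0.185185; 2: 0.000653419; 3: 0.
Posterior ∝ prior × likelihood. Numerator for 1: 0.166667·0.185185 = 0.0308642.
Normalizing constant: 0.166667·0.185185 + 0.166667·0.000653419 + 0.666667·0 = 0.0309731.
P(1 | observation) = 0.0308642 / 0.0309731 = 0.996484.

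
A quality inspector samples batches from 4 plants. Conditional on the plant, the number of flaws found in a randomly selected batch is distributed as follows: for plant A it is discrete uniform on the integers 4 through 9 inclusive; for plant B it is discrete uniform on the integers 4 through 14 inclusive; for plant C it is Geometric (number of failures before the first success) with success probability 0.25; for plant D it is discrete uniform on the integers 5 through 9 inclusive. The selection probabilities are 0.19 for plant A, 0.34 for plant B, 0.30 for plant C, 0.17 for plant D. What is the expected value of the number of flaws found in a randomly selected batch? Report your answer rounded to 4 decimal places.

6.3850

Component means — A: 6.5; B: 9; C: 3; D: 7.
E[X] = 0.19·6.5 + 0.34·9 + 0.3·3 + 0.17·7 = 6.385.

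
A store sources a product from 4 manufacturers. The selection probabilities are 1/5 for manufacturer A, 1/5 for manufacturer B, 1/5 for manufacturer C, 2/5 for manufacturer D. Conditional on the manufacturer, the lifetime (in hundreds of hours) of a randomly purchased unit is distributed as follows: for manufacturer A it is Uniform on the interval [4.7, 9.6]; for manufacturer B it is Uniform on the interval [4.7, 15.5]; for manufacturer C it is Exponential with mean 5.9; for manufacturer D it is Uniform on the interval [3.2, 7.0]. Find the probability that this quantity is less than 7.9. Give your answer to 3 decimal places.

Conditional on each manufacturer, P(X < 7.9): A: 0.653061; B: 0.296296; C: 0.737888; D: 1.
By total probability, P(X < 7.9) = 0.2·0.653061 + 0.2·0.296296 + 0.2·0.737888 + 0.4·1 = 0.737449.

0.737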